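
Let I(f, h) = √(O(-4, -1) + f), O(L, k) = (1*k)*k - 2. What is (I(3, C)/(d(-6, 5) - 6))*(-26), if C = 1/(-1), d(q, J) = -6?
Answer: 13*√2/6 ≈ 3.0641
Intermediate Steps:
O(L, k) = -2 + k² (O(L, k) = k*k - 2 = k² - 2 = -2 + k²)
C = -1
I(f, h) = √(-1 + f) (I(f, h) = √((-2 + (-1)²) + f) = √((-2 + 1) + f) = √(-1 + f))
(I(3, C)/(d(-6, 5) - 6))*(-26) = (√(-1 + 3)/(-6 - 6))*(-26) = (√2/(-12))*(-26) = (√2*(-1/12))*(-26) = -√2/12*(-26) = 13*√2/6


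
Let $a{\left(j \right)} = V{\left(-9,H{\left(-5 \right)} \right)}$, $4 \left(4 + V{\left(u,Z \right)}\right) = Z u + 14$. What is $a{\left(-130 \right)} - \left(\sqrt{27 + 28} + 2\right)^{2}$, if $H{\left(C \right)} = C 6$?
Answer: $8 - 4 \sqrt{55} \approx -21.665$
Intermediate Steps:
$H{\left(C \right)} = 6 C$
$V{\left(u,Z \right)} = - \frac{1}{2} + \frac{Z u}{4}$ ($V{\left(u,Z \right)} = -4 + \frac{Z u + 14}{4} = -4 + \frac{14 + Z u}{4} = -4 + \left(\frac{7}{2} + \frac{Z u}{4}\right) = - \frac{1}{2} + \frac{Z u}{4}$)
$a{\left(j \right)} = 67$ ($a{\left(j \right)} = - \frac{1}{2} + \frac{1}{4} \cdot 6 \left(-5\right) \left(-9\right) = - \frac{1}{2} + \frac{1}{4} \left(-30\right) \left(-9\right) = - \frac{1}{2} + \frac{135}{2} = 67$)
$a{\left(-130 \right)} - \left(\sqrt{27 + 28} + 2\right)^{2} = 67 - \left(\sqrt{27 + 28} + 2\right)^{2} = 67 - \left(\sqrt{55} + 2\right)^{2} = 67 - \left(2 + \sqrt{55}\right)^{2}$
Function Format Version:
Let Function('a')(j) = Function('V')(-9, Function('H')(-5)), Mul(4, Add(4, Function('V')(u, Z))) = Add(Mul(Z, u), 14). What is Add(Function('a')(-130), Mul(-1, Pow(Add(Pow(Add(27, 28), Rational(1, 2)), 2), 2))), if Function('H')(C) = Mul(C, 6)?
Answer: Add(8, Mul(-4, Pow(55, Rational(1, 2)))) ≈ -21.665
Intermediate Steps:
Function('H')(C) = Mul(6, C)
Function('V')(u, Z) = Add(Rational(-1, 2), Mul(Rational(1, 4), Z, u)) (Function('V')(u, Z) = Add(-4, Mul(Rational(1, 4), Add(Mul(Z, u), 14))) = Add(-4, Mul(Rational(1, 4), Add(14, Mul(Z, u)))) = Add(-4, Add(Rational(7, 2), Mul(Rational(1, 4), Z, u))) = Add(Rational(-1, 2), Mul(Rational(1, 4), Z, u)))
Function('a')(j) = 67 (Function('a')(j) = Add(Rational(-1, 2), Mul(Rational(1, 4), Mul(6, -5), -9)) = Add(Rational(-1, 2), Mul(Rational(1, 4), -30, -9)) = Add(Rational(-1, 2), Rational(135, 2)) = 67)
Add(Function('a')(-130), Mul(-1, Pow(Add(Pow(Add(27, 28), Rational(1, 2)), 2), 2))) = Add(67, Mul(-1, Pow(Add(Pow(Add(27, 28), Rational(1, 2)), 2), 2))) = Add(67, Mul(-1, Pow(Add(Pow(55, Rational(1, 2)), 2), 2))) = Add(67, Mul(-1, Pow(Add(2, Pow(55, Rational(1, 2))), 2)))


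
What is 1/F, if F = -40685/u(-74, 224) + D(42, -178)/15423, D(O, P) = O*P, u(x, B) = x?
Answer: 380434/208977177 ≈ 0.0018205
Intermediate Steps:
F = 208977177/380434 (F = -40685/(-74) + (42*(-178))/15423 = -40685*(-1/74) - 7476*1/15423 = 40685/74 - 2492/5141 = 208977177/380434 ≈ 549.31)
1/F = 1/(208977177/380434) = 380434/208977177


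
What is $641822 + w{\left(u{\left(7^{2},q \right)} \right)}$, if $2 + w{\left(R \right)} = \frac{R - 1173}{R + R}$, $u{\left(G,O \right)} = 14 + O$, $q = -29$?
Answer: $\frac{3209298}{5} \approx 6.4186 \cdot 10^{5}$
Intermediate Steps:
$w{\left(R \right)} = -2 + \frac{-1173 + R}{2 R}$ ($w{\left(R \right)} = -2 + \frac{R - 1173}{R + R} = -2 + \frac{-1173 + R}{2 R}$)
$641822 + w{\left(u{\left(7^{2},q \right)} \right)} = 641822 + \frac{3 \left(-391 - \left(14 - 29\right)\right)}{2 \left(14 - 29\right)} = 641822 + \frac{3 \left(-391 - -15\right)}{2 \left(-15\right)} = 641822 + \frac{3}{2} \left(- \frac{1}{15}\right) \left(-391 + 15\right) = 641822 + \frac{3}{2} \left(- \frac{1}{15}\right) \left(-376\right) = 641822 + \frac{188}{5} = \frac{3209298}{5}$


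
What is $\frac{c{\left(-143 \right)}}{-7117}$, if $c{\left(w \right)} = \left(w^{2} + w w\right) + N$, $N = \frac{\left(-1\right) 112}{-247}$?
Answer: $- \frac{10101918}{1757899} \approx -5.7466$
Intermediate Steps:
$N = \frac{112}{247}$ ($N = \left(-112\right) \left(- \frac{1}{247}\right) = \frac{112}{247} \approx 0.45344$)
$c{\left(w \right)} = \frac{112}{247} + 2 w^{2}$ ($c{\left(w \right)} = \left(w^{2} + w w\right) + \frac{112}{247} = \left(w^{2} + w^{2}\right) + \frac{112}{247} = 2 w^{2} + \frac{112}{247} = \frac{112}{247} + 2 w^{2}$)
$\frac{c{\left(-143 \right)}}{-7117} = \frac{\frac{112}{247} + 2 \left(-143\right)^{2}}{-7117} = \left(\frac{112}{247} + 2 \cdot 20449\right) \left(- \frac{1}{7117}\right) = \left(\frac{112}{247} + 40898\right) \left(- \frac{1}{7117}\right) = \frac{10101918}{247} \left(- \frac{1}{7117}\right) = - \frac{10101918}{1757899}$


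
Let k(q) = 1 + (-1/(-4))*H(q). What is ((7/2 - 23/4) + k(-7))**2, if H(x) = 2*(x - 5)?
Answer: 841/16 ≈ 52.563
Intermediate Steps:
H(x) = -10 + 2*x (H(x) = 2*(-5 + x) = -10 + 2*x)
k(q) = -3/2 + q/2 (k(q) = 1 + (-1/(-4))*(-10 + 2*q) = 1 + (-1*(-1/4))*(-10 + 2*q) = 1 + (-10 + 2*q)/4 = 1 + (-5/2 + q/2) = -3/2 + q/2)
((7/2 - 23/4) + k(-7))**2 = ((7/2 - 23/4) + (-3/2 + (1/2)*(-7)))**2 = ((7*(1/2) - 23*1/4) + (-3/2 - 7/2))**2 = ((7/2 - 23/4) - 5)**2 = (-9/4 - 5)**2 = (-29/4)**2 = 841/16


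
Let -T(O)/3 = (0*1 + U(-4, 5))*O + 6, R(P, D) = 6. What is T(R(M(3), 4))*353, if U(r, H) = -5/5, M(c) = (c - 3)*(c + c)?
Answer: 0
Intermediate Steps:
M(c) = 2*c*(-3 + c) (M(c) = (-3 + c)*(2*c) = 2*c*(-3 + c))
U(r, H) = -1 (U(r, H) = -5*⅕ = -1)
T(O) = -18 + 3*O (T(O) = -3*((0*1 - 1)*O + 6) = -3*((0 - 1)*O + 6) = -3*(-O + 6) = -3*(6 - O) = -18 + 3*O)
T(R(M(3), 4))*353 = (-18 + 3*6)*353 = (-18 + 18)*353 = 0*353 = 0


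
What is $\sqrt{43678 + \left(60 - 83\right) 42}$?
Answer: $2 \sqrt{10678} \approx 206.67$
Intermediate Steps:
$\sqrt{43678 + \left(60 - 83\right) 42} = \sqrt{43678 - 966} = \sqrt{42712} = 2 \sqrt{10678}$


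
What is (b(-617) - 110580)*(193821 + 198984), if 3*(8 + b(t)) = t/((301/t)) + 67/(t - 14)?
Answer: -27305852056020/631 ≈ -4.3274e+10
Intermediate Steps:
b(t) = -8 + t²/903 + 67/(3*(-14 + t)) (b(t) = -8 + (t/((301/t)) + 67/(t - 14))/3 = -8 + (t*(t/301) + 67/(-14 + t))/3 = -8 + (t²/301 + 67/(-14 + t))/3 = -8 + (67/(-14 + t) + t²/301)/3 = -8 + (t²/903 + 67/(3*(-14 + t))) = -8 + t²/903 + 67/(3*(-14 + t)))
(b(-617) - 110580)*(193821 + 198984) = ((121303 + (-617)³ - 7224*(-617) - 14*(-617)²)/(903*(-14 - 617)) - 110580)*(193821 + 198984) = ((1/903)*(121303 - 234885113 + 4457208 - 14*380689)/(-631) - 110580)*392805 = ((1/903)*(-1/631)*(121303 - 234885113 + 4457208 - 5329646) - 110580)*392805 = ((1/903)*(-1/631)*(-235636248) - 110580)*392805 = (78545416/189931 - 110580)*392805 = -20924024564/189931*392805 = -27305852056020/631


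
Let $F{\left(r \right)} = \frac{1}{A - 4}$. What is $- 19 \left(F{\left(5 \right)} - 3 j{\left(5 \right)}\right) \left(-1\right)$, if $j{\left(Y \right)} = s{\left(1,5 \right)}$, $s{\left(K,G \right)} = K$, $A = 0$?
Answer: $- \frac{247}{4} \approx -61.75$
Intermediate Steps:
$j{\left(Y \right)} = 1$
$F{\left(r \right)} = - \frac{1}{4}$ ($F{\left(r \right)} = \frac{1}{0 - 4} = \frac{1}{-4} = - \frac{1}{4}$)
$- 19 \left(F{\left(5 \right)} - 3 j{\left(5 \right)}\right) \left(-1\right) = - 19 \left(- \frac{1}{4} - 3\right) \left(-1\right) = \left(-19\right) \left(- \frac{13}{4}\right) \left(-1\right) = \frac{247}{4} \left(-1\right) = - \frac{247}{4}$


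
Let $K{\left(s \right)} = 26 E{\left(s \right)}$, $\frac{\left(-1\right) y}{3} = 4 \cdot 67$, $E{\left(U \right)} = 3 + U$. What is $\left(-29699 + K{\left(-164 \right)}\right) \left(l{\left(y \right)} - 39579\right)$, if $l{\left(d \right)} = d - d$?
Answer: $1341134415$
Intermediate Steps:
$y = -804$ ($y = - 3 \cdot 4 \cdot 67 = \left(-3\right) 268 = -804$)
$K{\left(s \right)} = 78 + 26 s$ ($K{\left(s \right)} = 26 \left(3 + s\right) = 78 + 26 s$)
$l{\left(d \right)} = 0$
$\left(-29699 + K{\left(-164 \right)}\right) \left(l{\left(y \right)} - 39579\right) = \left(-29699 + \left(78 + 26 \left(-164\right)\right)\right) \left(0 - 39579\right) = \left(-29699 + \left(78 - 4264\right)\right) \left(-39579\right) = \left(-29699 - 4186\right) \left(-39579\right) = \left(-33885\right) \left(-39579\right) = 1341134415$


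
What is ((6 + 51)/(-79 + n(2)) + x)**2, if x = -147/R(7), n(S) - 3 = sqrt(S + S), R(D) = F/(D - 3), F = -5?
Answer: 1868573529/136900 ≈ 13649.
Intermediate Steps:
R(D) = -5/(-3 + D) (R(D) = -5/(D - 3) = -5/(-3 + D))
n(S) = 3 + sqrt(2)*sqrt(S) (n(S) = 3 + sqrt(S + S) = 3 + sqrt(2*S) = 3 + sqrt(2)*sqrt(S))
x = 588/5 (x = -147/((-5/(-3 + 7))) = -147/((-5/4)) = -147/((-5*1/4)) = -147/(-5/4) = -147*(-4/5) = 588/5 ≈ 117.60)
((6 + 51)/(-79 + n(2)) + x)**2 = ((6 + 51)/(-79 + (3 + sqrt(2)*sqrt(2))) + 588/5)**2 = (57/(-79 + (3 + 2)) + 588/5)**2 = (57/(-79 + 5) + 588/5)**2 = (57/(-74) + 588/5)**2 = (57*(-1/74) + 588/5)**2 = (-57/74 + 588/5)**2 = (43227/370)**2 = 1868573529/136900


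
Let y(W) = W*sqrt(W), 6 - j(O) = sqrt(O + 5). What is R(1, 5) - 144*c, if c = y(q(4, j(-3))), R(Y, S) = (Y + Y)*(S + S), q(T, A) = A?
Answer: 20 - 144*(6 - sqrt(2))**(3/2) ≈ -1394.1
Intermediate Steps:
j(O) = 6 - sqrt(5 + O) (j(O) = 6 - sqrt(O + 5) = 6 - sqrt(5 + O))
y(W) = W**(3/2)
R(Y, S) = 4*S*Y (R(Y, S) = (2*Y)*(2*S) = 4*S*Y)
c = (6 - sqrt(2))**(3/2) (c = (6 - sqrt(5 - 3))**(3/2) = (6 - sqrt(2))**(3/2) ≈ 9.8202)
R(1, 5) - 144*c = 4*5*1 - 144*(6 - sqrt(2))**(3/2) = 20 - 144*(6 - sqrt(2))**(3/2)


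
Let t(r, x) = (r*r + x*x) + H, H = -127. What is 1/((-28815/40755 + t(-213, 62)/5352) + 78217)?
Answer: 2423564/189584419633 ≈ 1.2784e-5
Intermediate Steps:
t(r, x) = -127 + r**2 + x**2 (t(r, x) = (r*r + x*x) - 127 = (r**2 + x**2) - 127 = -127 + r**2 + x**2)
1/((-28815/40755 + t(-213, 62)/5352) + 78217) = 1/((-28815/40755 + (-127 + (-213)**2 + 62**2)/5352) + 78217) = 1/((-28815*1/40755 + (-127 + 45369 + 3844)*(1/5352)) + 78217) = 1/((-1921/2717 + 49086*(1/5352)) + 78217) = 1/((-1921/2717 + 8181/892) + 78217) = 1/(20514245/2423564 + 78217) = 1/(189584419633/2423564) = 2423564/189584419633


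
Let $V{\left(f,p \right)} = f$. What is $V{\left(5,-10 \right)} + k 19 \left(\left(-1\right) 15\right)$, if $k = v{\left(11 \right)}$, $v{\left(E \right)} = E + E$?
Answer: $-6265$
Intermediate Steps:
$v{\left(E \right)} = 2 E$
$k = 22$ ($k = 2 \cdot 11 = 22$)
$V{\left(5,-10 \right)} + k 19 \left(\left(-1\right) 15\right) = 5 + 22 \cdot 19 \left(\left(-1\right) 15\right) = 5 + 22 \cdot 19 \left(-15\right) = 5 + 22 \left(-285\right) = 5 - 6270 = -6265$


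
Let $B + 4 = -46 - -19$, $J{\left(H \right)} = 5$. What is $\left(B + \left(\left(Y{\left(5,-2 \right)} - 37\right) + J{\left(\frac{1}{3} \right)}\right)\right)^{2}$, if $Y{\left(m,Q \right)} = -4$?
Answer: $4489$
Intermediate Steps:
$B = -31$ ($B = -4 - 27 = -31$)
$\left(B + \left(\left(Y{\left(5,-2 \right)} - 37\right) + J{\left(\frac{1}{3} \right)}\right)\right)^{2} = \left(-31 + \left(\left(-4 - 37\right) + 5\right)\right)^{2} = \left(-31 + \left(-41 + 5\right)\right)^{2} = \left(-31 - 36\right)^{2} = \left(-67\right)^{2} = 4489$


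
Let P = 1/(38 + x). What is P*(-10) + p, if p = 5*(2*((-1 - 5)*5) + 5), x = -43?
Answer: -273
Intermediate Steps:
P = -⅕ (P = 1/(38 - 43) = 1/(-5) = -⅕ ≈ -0.20000)
p = -275 (p = 5*(2*(-6*5) + 5) = 5*(2*(-30) + 5) = 5*(-60 + 5) = 5*(-55) = -275)
P*(-10) + p = -⅕*(-10) - 275 = 2 - 275 = -273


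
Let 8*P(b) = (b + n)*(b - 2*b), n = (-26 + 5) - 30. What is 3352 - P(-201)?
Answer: 19367/2 ≈ 9683.5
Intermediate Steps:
n = -51 (n = -21 - 30 = -51)
P(b) = -b*(-51 + b)/8 (P(b) = ((b - 51)*(b - 2*b))/8 = ((-51 + b)*(-b))/8 = (-b*(-51 + b))/8 = -b*(-51 + b)/8)
3352 - P(-201) = 3352 - (-201)*(51 - 1*(-201))/8 = 3352 - (-201)*(51 + 201)/8 = 3352 - (-201)*252/8 = 3352 - 1*(-12663/2) = 3352 + 12663/2 = 19367/2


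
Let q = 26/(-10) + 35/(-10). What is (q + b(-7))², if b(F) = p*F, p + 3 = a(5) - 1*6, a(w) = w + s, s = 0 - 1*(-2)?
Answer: 6241/100 ≈ 62.410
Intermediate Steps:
s = 2 (s = 0 + 2 = 2)
a(w) = 2 + w (a(w) = w + 2 = 2 + w)
p = -2 (p = -3 + ((2 + 5) - 1*6) = -3 + (7 - 6) = -3 + 1 = -2)
b(F) = -2*F
q = -61/10 (q = 26*(-⅒) + 35*(-⅒) = -13/5 - 7/2 = -61/10 ≈ -6.1000)
(q + b(-7))² = (-61/10 - 2*(-7))² = (-61/10 + 14)² = (79/10)² = 6241/100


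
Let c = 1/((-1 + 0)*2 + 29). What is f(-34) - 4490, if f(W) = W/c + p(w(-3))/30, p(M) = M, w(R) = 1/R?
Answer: -486721/90 ≈ -5408.0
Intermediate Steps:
c = 1/27 (c = 1/(-1*2 + 29) = 1/(-2 + 29) = 1/27 ≈ 0.037037)
f(W) = -1/90 + 27*W (f(W) = W/(1/27) + 1/(-3*30) = W*27 - ⅓*1/30 = 27*W - 1/90 = -1/90 + 27*W)
f(-34) - 4490 = (-1/90 + 27*(-34)) - 4490 = (-1/90 - 918) - 4490 = -82621/90 - 4490 = -486721/90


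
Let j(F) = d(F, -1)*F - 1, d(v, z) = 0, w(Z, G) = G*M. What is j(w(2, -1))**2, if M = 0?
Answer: 1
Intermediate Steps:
w(Z, G) = 0 (w(Z, G) = G*0 = 0)
j(F) = -1 (j(F) = 0*F - 1 = 0 - 1 = -1)
j(w(2, -1))**2 = (-1)**2 = 1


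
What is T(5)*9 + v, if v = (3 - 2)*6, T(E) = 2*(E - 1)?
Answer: 78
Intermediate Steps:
T(E) = -2 + 2*E (T(E) = 2*(-1 + E) = -2 + 2*E)
v = 6 (v = 1*6 = 6)
T(5)*9 + v = (-2 + 2*5)*9 + 6 = (-2 + 10)*9 + 6 = 8*9 + 6 = 72 + 6 = 78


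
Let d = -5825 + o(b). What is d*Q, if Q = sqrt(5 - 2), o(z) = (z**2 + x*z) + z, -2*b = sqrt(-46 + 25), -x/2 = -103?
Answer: -23321*sqrt(3)/4 - 621*I*sqrt(7)/2 ≈ -10098.0 - 821.51*I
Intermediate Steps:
x = 206 (x = -2*(-103) = 206)
b = -I*sqrt(21)/2 (b = -sqrt(-46 + 25)/2 = -I*sqrt(21)/2 ≈ -2.2913*I)
o(z) = z**2 + 207*z (o(z) = (z**2 + 206*z) + z = z**2 + 207*z)
Q = sqrt(3) ≈ 1.7320
d = -5825 - I*sqrt(21)*(207 - I*sqrt(21)/2)/2 (d = -5825 + (-I*sqrt(21)/2)*(207 - I*sqrt(21)/2) = -5825 - I*sqrt(21)*(207 - I*sqrt(21)/2)/2 ≈ -5830.3 - 474.3*I)
d*Q = (-23321/4 - 207*I*sqrt(21)/2)*sqrt(3) = sqrt(3)*(-23321/4 - 207*I*sqrt(21)/2)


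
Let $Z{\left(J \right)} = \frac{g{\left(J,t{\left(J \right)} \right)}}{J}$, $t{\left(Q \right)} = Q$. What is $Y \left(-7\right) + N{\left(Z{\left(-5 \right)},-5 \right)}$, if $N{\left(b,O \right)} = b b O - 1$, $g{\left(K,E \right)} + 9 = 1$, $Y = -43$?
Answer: $\frac{1436}{5} \approx 287.2$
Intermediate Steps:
$g{\left(K,E \right)} = -8$ ($g{\left(K,E \right)} = -9 + 1 = -8$)
$Z{\left(J \right)} = - \frac{8}{J}$
$N{\left(b,O \right)} = -1 + O b^{2}$ ($N{\left(b,O \right)} = b^{2} O - 1 = O b^{2} - 1 = -1 + O b^{2}$)
$Y \left(-7\right) + N{\left(Z{\left(-5 \right)},-5 \right)} = \left(-43\right) \left(-7\right) - \left(1 + 5 \left(- \frac{8}{-5}\right)^{2}\right) = 301 - \left(1 + 5 \left(\left(-8\right) \left(- \frac{1}{5}\right)\right)^{2}\right) = 301 - \left(1 + 5 \left(\frac{8}{5}\right)^{2}\right) = 301 - \frac{69}{5} = \frac{1436}{5}$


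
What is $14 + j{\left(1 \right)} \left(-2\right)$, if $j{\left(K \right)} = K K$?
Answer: $12$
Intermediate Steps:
$j{\left(K \right)} = K^{2}$
$14 + j{\left(1 \right)} \left(-2\right) = 14 + 1^{2} \left(-2\right) = 14 + 1 \left(-2\right) = 14 - 2 = 12$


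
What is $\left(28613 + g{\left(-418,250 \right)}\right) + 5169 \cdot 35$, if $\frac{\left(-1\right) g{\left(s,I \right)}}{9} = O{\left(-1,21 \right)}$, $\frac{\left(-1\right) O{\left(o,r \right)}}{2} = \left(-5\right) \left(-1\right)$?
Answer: $209618$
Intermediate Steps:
$O{\left(o,r \right)} = -10$ ($O{\left(o,r \right)} = - 2 \left(\left(-5\right) \left(-1\right)\right) = \left(-2\right) 5 = -10$)
$g{\left(s,I \right)} = 90$ ($g{\left(s,I \right)} = \left(-9\right) \left(-10\right) = 90$)
$\left(28613 + g{\left(-418,250 \right)}\right) + 5169 \cdot 35 = \left(28613 + 90\right) + 5169 \cdot 35 = 28703 + 180915 = 209618$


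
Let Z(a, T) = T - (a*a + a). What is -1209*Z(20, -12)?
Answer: 522288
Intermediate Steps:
Z(a, T) = T - a - a² (Z(a, T) = T - (a² + a) = T - (a + a²) = T + (-a - a²) = T - a - a²)
-1209*Z(20, -12) = -1209*(-12 - 1*20 - 1*20²) = -1209*(-12 - 20 - 1*400) = -1209*(-12 - 20 - 400) = -1209*(-432) = 522288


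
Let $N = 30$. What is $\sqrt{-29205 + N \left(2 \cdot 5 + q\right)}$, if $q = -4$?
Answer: $15 i \sqrt{129} \approx 170.37 i$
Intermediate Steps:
$\sqrt{-29205 + N \left(2 \cdot 5 + q\right)} = \sqrt{-29205 + 30 \left(2 \cdot 5 - 4\right)} = \sqrt{-29205 + 30 \left(10 - 4\right)} = \sqrt{-29205 + 30 \cdot 6} = \sqrt{-29205 + 180} = \sqrt{-29025} = 15 i \sqrt{129}$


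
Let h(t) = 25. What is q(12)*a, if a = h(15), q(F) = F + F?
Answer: 600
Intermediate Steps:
q(F) = 2*F
a = 25
q(12)*a = (2*12)*25 = 24*25 = 600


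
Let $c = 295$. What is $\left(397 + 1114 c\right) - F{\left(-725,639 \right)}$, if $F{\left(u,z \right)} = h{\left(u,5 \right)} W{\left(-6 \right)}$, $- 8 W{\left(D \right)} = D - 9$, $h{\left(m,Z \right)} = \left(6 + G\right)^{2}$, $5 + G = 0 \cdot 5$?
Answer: $\frac{2632201}{8} \approx 3.2903 \cdot 10^{5}$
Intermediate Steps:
$G = -5$ ($G = -5 + 0 \cdot 5 = -5 + 0 = -5$)
$h{\left(m,Z \right)} = 1$ ($h{\left(m,Z \right)} = \left(6 - 5\right)^{2} = 1^{2} = 1$)
$W{\left(D \right)} = \frac{9}{8} - \frac{D}{8}$ ($W{\left(D \right)} = - \frac{D - 9}{8} = - \frac{-9 + D}{8} = \frac{9}{8} - \frac{D}{8}$)
$F{\left(u,z \right)} = \frac{15}{8}$ ($F{\left(u,z \right)} = 1 \left(\frac{9}{8} - - \frac{3}{4}\right) = 1 \left(\frac{9}{8} + \frac{3}{4}\right) = 1 \cdot \frac{15}{8} = \frac{15}{8}$)
$\left(397 + 1114 c\right) - F{\left(-725,639 \right)} = \left(397 + 1114 \cdot 295\right) - \frac{15}{8} = \left(397 + 328630\right) - \frac{15}{8} = 329027 - \frac{15}{8} = \frac{2632201}{8}$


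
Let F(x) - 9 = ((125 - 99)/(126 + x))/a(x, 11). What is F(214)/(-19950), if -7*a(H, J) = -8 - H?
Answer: -339751/752913000 ≈ -0.00045125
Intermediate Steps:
a(H, J) = 8/7 + H/7 (a(H, J) = -(-8 - H)/7 = 8/7 + H/7)
F(x) = 9 + 26/((126 + x)*(8/7 + x/7)) (F(x) = 9 + ((125 - 99)/(126 + x))/(8/7 + x/7) = 9 + (26/(126 + x))/(8/7 + x/7) = 9 + 26/((126 + x)*(8/7 + x/7)))
F(214)/(-19950) = ((9254 + 1134*214 + 9*214*(8 + 214))/((8 + 214)*(126 + 214)))/(-19950) = ((9254 + 242676 + 9*214*222)/(222*340))*(-1/19950) = ((1/222)*(1/340)*(9254 + 242676 + 427572))*(-1/19950) = ((1/222)*(1/340)*679502)*(-1/19950) = (339751/37740)*(-1/19950) = -339751/752913000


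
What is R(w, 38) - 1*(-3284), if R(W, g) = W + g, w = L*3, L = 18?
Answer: 3376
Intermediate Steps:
w = 54 (w = 18*3 = 54)
R(w, 38) - 1*(-3284) = (54 + 38) - 1*(-3284) = 92 + 3284 = 3376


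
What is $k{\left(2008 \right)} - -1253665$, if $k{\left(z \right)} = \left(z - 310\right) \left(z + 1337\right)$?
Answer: $6933475$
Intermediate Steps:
$k{\left(z \right)} = \left(-310 + z\right) \left(1337 + z\right)$
$k{\left(2008 \right)} - -1253665 = \left(-414470 + 2008^{2} + 1027 \cdot 2008\right) - -1253665 = \left(-414470 + 4032064 + 2062216\right) + 1253665 = 5679810 + 1253665 = 6933475$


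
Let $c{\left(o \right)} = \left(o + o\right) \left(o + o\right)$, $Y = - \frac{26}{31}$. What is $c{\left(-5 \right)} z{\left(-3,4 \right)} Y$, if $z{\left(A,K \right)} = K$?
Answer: $- \frac{10400}{31} \approx -335.48$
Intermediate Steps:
$Y = - \frac{26}{31}$ ($Y = \left(-26\right) \frac{1}{31} = - \frac{26}{31} \approx -0.83871$)
$c{\left(o \right)} = 4 o^{2}$ ($c{\left(o \right)} = 2 o 2 o = 4 o^{2}$)
$c{\left(-5 \right)} z{\left(-3,4 \right)} Y = 4 \left(-5\right)^{2} \cdot 4 \left(- \frac{26}{31}\right) = 4 \cdot 25 \cdot 4 \left(- \frac{26}{31}\right) = 100 \cdot 4 \left(- \frac{26}{31}\right) = 400 \left(- \frac{26}{31}\right) = - \frac{10400}{31}$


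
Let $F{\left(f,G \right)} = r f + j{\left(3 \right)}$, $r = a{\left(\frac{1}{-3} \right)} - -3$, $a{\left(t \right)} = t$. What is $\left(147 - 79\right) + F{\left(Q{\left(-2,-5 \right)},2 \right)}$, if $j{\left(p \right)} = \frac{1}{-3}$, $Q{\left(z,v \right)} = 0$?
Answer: $\frac{203}{3} \approx 67.667$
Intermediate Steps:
$j{\left(p \right)} = - \frac{1}{3}$
$r = \frac{8}{3}$ ($r = \frac{1}{-3} - -3 = - \frac{1}{3} + 3 = \frac{8}{3} \approx 2.6667$)
$F{\left(f,G \right)} = - \frac{1}{3} + \frac{8 f}{3}$ ($F{\left(f,G \right)} = \frac{8 f}{3} - \frac{1}{3} = - \frac{1}{3} + \frac{8 f}{3}$)
$\left(147 - 79\right) + F{\left(Q{\left(-2,-5 \right)},2 \right)} = \left(147 - 79\right) + \left(- \frac{1}{3} + \frac{8}{3} \cdot 0\right) = 68 + \left(- \frac{1}{3} + 0\right) = 68 - \frac{1}{3} = \frac{203}{3}$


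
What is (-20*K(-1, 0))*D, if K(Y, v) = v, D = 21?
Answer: 0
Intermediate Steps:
(-20*K(-1, 0))*D = -20*0*21 = 0*21 = 0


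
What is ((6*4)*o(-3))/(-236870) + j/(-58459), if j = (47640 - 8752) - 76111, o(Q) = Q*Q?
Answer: 4402192433/6923591665 ≈ 0.63583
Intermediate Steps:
o(Q) = Q²
j = -37223 (j = 38888 - 76111 = -37223)
((6*4)*o(-3))/(-236870) + j/(-58459) = ((6*4)*(-3)²)/(-236870) - 37223/(-58459) = (24*9)*(-1/236870) - 37223*(-1/58459) = 216*(-1/236870) + 37223/58459 = -108/118435 + 37223/58459 = 4402192433/6923591665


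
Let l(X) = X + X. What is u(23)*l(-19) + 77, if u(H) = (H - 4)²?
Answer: -13641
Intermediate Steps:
l(X) = 2*X
u(H) = (-4 + H)²
u(23)*l(-19) + 77 = (-4 + 23)²*(2*(-19)) + 77 = 19²*(-38) + 77 = 361*(-38) + 77 = -13718 + 77 = -13641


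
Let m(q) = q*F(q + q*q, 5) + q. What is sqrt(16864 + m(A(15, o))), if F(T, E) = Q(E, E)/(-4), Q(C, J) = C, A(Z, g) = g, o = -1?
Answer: sqrt(67457)/2 ≈ 129.86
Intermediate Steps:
F(T, E) = -E/4 (F(T, E) = E/(-4) = E*(-1/4) = -E/4)
m(q) = -q/4 (m(q) = q*(-1/4*5) + q = q*(-5/4) + q = -5*q/4 + q = -q/4)
sqrt(16864 + m(A(15, o))) = sqrt(16864 - 1/4*(-1)) = sqrt(16864 + 1/4) = sqrt(67457/4) = sqrt(67457)/2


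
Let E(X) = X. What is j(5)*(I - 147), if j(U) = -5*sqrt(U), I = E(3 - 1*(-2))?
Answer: 710*sqrt(5) ≈ 1587.6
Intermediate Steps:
I = 5 (I = 3 - 1*(-2) = 3 + 2 = 5)
j(5)*(I - 147) = (-5*sqrt(5))*(5 - 147) = -5*sqrt(5)*(-142) = 710*sqrt(5)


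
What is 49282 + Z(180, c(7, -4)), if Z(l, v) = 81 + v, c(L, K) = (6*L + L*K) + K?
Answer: 49373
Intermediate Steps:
c(L, K) = K + 6*L + K*L (c(L, K) = (6*L + K*L) + K = K + 6*L + K*L)
49282 + Z(180, c(7, -4)) = 49282 + (81 + (-4 + 6*7 - 4*7)) = 49282 + (81 + (-4 + 42 - 28)) = 49282 + (81 + 10) = 49282 + 91 = 49373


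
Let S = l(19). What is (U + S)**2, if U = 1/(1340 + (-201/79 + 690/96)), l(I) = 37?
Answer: 3954842309926369/2888738737641 ≈ 1369.1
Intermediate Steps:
S = 37
U = 1264/1699629 (U = 1/(1340 + (-201*1/79 + 690*(1/96))) = 1/(1340 + (-201/79 + 115/16)) = 1/(1340 + 5869/1264) = 1/(1699629/1264) = 1264/1699629 ≈ 0.00074369)
(U + S)**2 = (1264/1699629 + 37)**2 = (62887537/1699629)**2 = 3954842309926369/2888738737641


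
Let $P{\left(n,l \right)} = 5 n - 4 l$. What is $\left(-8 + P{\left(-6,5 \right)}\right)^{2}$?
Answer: $3364$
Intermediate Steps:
$P{\left(n,l \right)} = - 4 l + 5 n$
$\left(-8 + P{\left(-6,5 \right)}\right)^{2} = \left(-8 + \left(\left(-4\right) 5 + 5 \left(-6\right)\right)\right)^{2} = \left(-8 - 50\right)^{2} = \left(-58\right)^{2} = 3364$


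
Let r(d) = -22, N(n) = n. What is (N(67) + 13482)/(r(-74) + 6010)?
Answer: 13549/5988 ≈ 2.2627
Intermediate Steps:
(N(67) + 13482)/(r(-74) + 6010) = (67 + 13482)/(-22 + 6010) = 13549/5988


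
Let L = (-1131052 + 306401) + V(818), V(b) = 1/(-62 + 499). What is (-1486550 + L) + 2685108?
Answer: 163397360/437 ≈ 3.7391e+5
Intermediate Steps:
V(b) = 1/437
L = -360372486/437 (L = (-1131052 + 306401) + 1/437 = -824651 + 1/437 = -360372486/437 ≈ -8.2465e+5)
(-1486550 + L) + 2685108 = (-1486550 - 360372486/437) + 2685108 = -1009994836/437 + 2685108 = 163397360/437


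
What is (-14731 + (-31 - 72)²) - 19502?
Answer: -23624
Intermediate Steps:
(-14731 + (-31 - 72)²) - 19502 = (-14731 + (-103)²) - 19502 = (-14731 + 10609) - 19502 = -4122 - 19502 = -23624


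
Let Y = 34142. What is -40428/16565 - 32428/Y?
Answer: -958731298/282781115 ≈ -3.3904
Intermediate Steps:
-40428/16565 - 32428/Y = -40428/16565 - 32428/34142 = -40428*1/16565 - 32428*1/34142 = -40428/16565 - 16214/17071 = -958731298/282781115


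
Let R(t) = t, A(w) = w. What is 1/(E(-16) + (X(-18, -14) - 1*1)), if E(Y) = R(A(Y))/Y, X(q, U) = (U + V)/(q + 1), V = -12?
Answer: 17/26 ≈ 0.65385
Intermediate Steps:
X(q, U) = (-12 + U)/(1 + q) (X(q, U) = (U - 12)/(q + 1) = (-12 + U)/(1 + q))
E(Y) = 1 (E(Y) = Y/Y = 1)
1/(E(-16) + (X(-18, -14) - 1*1)) = 1/(1 + ((-12 - 14)/(1 - 18) - 1*1)) = 1/(1 + (-26/(-17) - 1)) = 1/(1 + (-1/17*(-26) - 1)) = 1/(1 + (26/17 - 1)) = 1/(1 + 9/17) = 1/(26/17) = 17/26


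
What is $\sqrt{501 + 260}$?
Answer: $\sqrt{761} \approx 27.586$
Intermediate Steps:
$\sqrt{501 + 260} = \sqrt{761}$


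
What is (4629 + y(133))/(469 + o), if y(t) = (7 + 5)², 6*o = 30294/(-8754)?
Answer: 13927614/1366859 ≈ 10.189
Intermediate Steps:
o = -1683/2918 (o = (30294/(-8754))/6 = (30294*(-1/8754))/6 = (⅙)*(-5049/1459) = -1683/2918 ≈ -0.57677)
y(t) = 144 (y(t) = 12² = 144)
(4629 + y(133))/(469 + o) = (4629 + 144)/(469 - 1683/2918) = 4773/(1366859/2918) = 4773*(2918/1366859) = 13927614/1366859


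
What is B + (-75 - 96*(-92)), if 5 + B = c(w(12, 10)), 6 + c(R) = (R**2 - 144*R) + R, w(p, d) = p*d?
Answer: 5986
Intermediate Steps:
w(p, d) = d*p
c(R) = -6 + R**2 - 143*R (c(R) = -6 + ((R**2 - 144*R) + R) = -6 + (R**2 - 143*R) = -6 + R**2 - 143*R)
B = -2771 (B = -5 + (-6 + (10*12)**2 - 1430*12) = -5 + (-6 + 120**2 - 143*120) = -5 + (-6 + 14400 - 17160) = -5 - 2766 = -2771)
B + (-75 - 96*(-92)) = -2771 + (-75 - 96*(-92)) = -2771 + (-75 + 8832) = -2771 + 8757 = 5986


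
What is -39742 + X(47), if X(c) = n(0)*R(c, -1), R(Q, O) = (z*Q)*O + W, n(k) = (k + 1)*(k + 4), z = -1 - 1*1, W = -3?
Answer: -39378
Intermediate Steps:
z = -2 (z = -1 - 1 = -2)
n(k) = (1 + k)*(4 + k)
R(Q, O) = -3 - 2*O*Q (R(Q, O) = (-2*Q)*O - 3 = -2*O*Q - 3 = -3 - 2*O*Q)
X(c) = -12 + 8*c (X(c) = (4 + 0**2 + 5*0)*(-3 - 2*(-1)*c) = (4 + 0 + 0)*(-3 + 2*c) = 4*(-3 + 2*c) = -12 + 8*c)
-39742 + X(47) = -39742 + (-12 + 8*47) = -39742 + (-12 + 376) = -39742 + 364 = -39378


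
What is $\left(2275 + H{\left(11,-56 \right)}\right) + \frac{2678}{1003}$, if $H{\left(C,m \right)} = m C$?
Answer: $\frac{1666655}{1003} \approx 1661.7$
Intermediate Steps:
$H{\left(C,m \right)} = C m$
$\left(2275 + H{\left(11,-56 \right)}\right) + \frac{2678}{1003} = \left(2275 + 11 \left(-56\right)\right) + \frac{2678}{1003} = \left(2275 - 616\right) + 2678 \cdot \frac{1}{1003} = 1659 + \frac{2678}{1003} = \frac{1666655}{1003}$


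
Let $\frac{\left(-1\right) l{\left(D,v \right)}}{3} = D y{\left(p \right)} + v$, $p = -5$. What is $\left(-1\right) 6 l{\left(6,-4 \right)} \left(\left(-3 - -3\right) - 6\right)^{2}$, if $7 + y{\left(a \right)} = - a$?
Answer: $-10368$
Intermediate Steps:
$y{\left(a \right)} = -7 - a$
$l{\left(D,v \right)} = - 3 v + 6 D$ ($l{\left(D,v \right)} = - 3 \left(D \left(-7 - -5\right) + v\right) = - 3 \left(D \left(-7 + 5\right) + v\right) = - 3 \left(D \left(-2\right) + v\right) = - 3 \left(- 2 D + v\right) = - 3 \left(v - 2 D\right) = - 3 v + 6 D$)
$\left(-1\right) 6 l{\left(6,-4 \right)} \left(\left(-3 - -3\right) - 6\right)^{2} = \left(-1\right) 6 \left(\left(-3\right) \left(-4\right) + 6 \cdot 6\right) \left(\left(-3 - -3\right) - 6\right)^{2} = - 6 \left(12 + 36\right) \left(\left(-3 + 3\right) - 6\right)^{2} = \left(-6\right) 48 \left(0 - 6\right)^{2} = - 288 \left(-6\right)^{2} = \left(-288\right) 36 = -10368$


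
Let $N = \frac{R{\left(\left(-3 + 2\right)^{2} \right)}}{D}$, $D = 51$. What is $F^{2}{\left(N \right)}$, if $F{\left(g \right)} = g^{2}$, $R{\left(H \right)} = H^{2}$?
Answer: $\frac{1}{6765201} \approx 1.4782 \cdot 10^{-7}$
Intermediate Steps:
$N = \frac{1}{51}$ ($N = \frac{\left(\left(-3 + 2\right)^{2}\right)^{2}}{51} = \left(\left(-1\right)^{2}\right)^{2} \cdot \frac{1}{51} = 1^{2} \cdot \frac{1}{51} = 1 \cdot \frac{1}{51} = \frac{1}{51} \approx 0.019608$)
$F^{2}{\left(N \right)} = \left(\left(\frac{1}{51}\right)^{2}\right)^{2} = \left(\frac{1}{2601}\right)^{2} = \frac{1}{6765201}$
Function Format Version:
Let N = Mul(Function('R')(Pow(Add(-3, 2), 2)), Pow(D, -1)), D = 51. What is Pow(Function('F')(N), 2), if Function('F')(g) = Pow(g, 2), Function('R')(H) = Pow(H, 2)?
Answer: Rational(1, 6765201) ≈ 1.4782e-7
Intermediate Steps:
N = Rational(1, 51) (N = Mul(Pow(Pow(Add(-3, 2), 2), 2), Pow(51, -1)) = Mul(Pow(Pow(-1, 2), 2), Rational(1, 51)) = Mul(Pow(1, 2), Rational(1, 51)) = Mul(1, Rational(1, 51)) = Rational(1, 51) ≈ 0.019608)
Pow(Function('F')(N), 2) = Pow(Pow(Rational(1, 51), 2), 2) = Pow(Rational(1, 2601), 2) = Rational(1, 6765201)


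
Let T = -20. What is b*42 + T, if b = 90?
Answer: 3760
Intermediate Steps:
b*42 + T = 90*42 - 20 = 3780 - 20 = 3760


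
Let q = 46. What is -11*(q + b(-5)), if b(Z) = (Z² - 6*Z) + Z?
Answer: -1056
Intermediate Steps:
b(Z) = Z² - 5*Z
-11*(q + b(-5)) = -11*(46 - 5*(-5 - 5)) = -11*(46 - 5*(-10)) = -11*(46 + 50) = -11*96 = -1056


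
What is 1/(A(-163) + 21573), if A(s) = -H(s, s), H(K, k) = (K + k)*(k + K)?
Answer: -1/84703 ≈ -1.1806e-5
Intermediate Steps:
H(K, k) = (K + k)**2 (H(K, k) = (K + k)*(K + k) = (K + k)**2)
A(s) = -4*s**2 (A(s) = -(s + s)**2 = -(2*s)**2 = -4*s**2)
1/(A(-163) + 21573) = 1/(-4*(-163)**2 + 21573) = 1/(-4*26569 + 21573) = 1/(-106276 + 21573) = 1/(-84703) = -1/84703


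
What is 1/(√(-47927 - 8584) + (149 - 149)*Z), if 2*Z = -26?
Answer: -I*√6279/18837 ≈ -0.0042066*I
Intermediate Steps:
Z = -13 (Z = (½)*(-26) = -13)
1/(√(-47927 - 8584) + (149 - 149)*Z) = 1/(√(-47927 - 8584) + (149 - 149)*(-13)) = 1/(√(-56511) + 0*(-13)) = 1/(3*I*√6279 + 0) = 1/(3*I*√6279) = -I*√6279/18837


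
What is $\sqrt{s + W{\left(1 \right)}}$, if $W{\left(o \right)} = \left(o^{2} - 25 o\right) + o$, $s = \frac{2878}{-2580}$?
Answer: $\frac{i \sqrt{40130610}}{1290} \approx 4.9108 i$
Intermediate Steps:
$s = - \frac{1439}{1290}$ ($s = 2878 \left(- \frac{1}{2580}\right) = - \frac{1439}{1290} \approx -1.1155$)
$W{\left(o \right)} = o^{2} - 24 o$
$\sqrt{s + W{\left(1 \right)}} = \sqrt{- \frac{1439}{1290} + 1 \left(-24 + 1\right)} = \sqrt{- \frac{1439}{1290} + 1 \left(-23\right)} = \sqrt{- \frac{1439}{1290} - 23} = \sqrt{- \frac{31109}{1290}} = \frac{i \sqrt{40130610}}{1290}$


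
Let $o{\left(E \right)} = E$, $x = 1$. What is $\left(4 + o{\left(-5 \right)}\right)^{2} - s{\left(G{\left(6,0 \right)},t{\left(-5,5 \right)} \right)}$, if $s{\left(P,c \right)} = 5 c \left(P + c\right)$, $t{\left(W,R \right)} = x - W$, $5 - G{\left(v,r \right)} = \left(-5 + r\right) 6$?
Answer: $-1229$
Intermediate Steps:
$G{\left(v,r \right)} = 35 - 6 r$ ($G{\left(v,r \right)} = 5 - \left(-5 + r\right) 6 = 5 - \left(-30 + 6 r\right) = 35 - 6 r$)
$t{\left(W,R \right)} = 1 - W$
$s{\left(P,c \right)} = 5 c \left(P + c\right)$
$\left(4 + o{\left(-5 \right)}\right)^{2} - s{\left(G{\left(6,0 \right)},t{\left(-5,5 \right)} \right)} = \left(4 - 5\right)^{2} - 5 \left(1 - -5\right) \left(\left(35 - 0\right) + \left(1 - -5\right)\right) = \left(-1\right)^{2} - 5 \left(1 + 5\right) \left(\left(35 + 0\right) + \left(1 + 5\right)\right) = 1 - 5 \cdot 6 \left(35 + 6\right) = 1 - 5 \cdot 6 \cdot 41 = 1 - 1230 = -1229$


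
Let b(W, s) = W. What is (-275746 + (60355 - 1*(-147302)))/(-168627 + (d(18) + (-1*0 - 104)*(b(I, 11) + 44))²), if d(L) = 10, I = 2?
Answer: -68089/22622449 ≈ -0.0030098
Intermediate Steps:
(-275746 + (60355 - 1*(-147302)))/(-168627 + (d(18) + (-1*0 - 104)*(b(I, 11) + 44))²) = (-275746 + (60355 - 1*(-147302)))/(-168627 + (10 + (-1*0 - 104)*(2 + 44))²) = (-275746 + (60355 + 147302))/(-168627 + (10 + (0 - 104)*46)²) = (-275746 + 207657)/(-168627 + (10 - 104*46)²) = -68089/(-168627 + (10 - 4784)²) = -68089/(-168627 + (-4774)²) = -68089/(-168627 + 22791076) = -68089/22622449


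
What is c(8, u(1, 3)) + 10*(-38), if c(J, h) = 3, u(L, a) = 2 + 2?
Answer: -377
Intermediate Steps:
u(L, a) = 4
c(8, u(1, 3)) + 10*(-38) = 3 + 10*(-38) = 3 - 380 = -377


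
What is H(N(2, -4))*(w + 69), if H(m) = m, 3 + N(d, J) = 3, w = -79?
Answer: 0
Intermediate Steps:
N(d, J) = 0 (N(d, J) = -3 + 3 = 0)
H(N(2, -4))*(w + 69) = 0*(-79 + 69) = 0*(-10) = 0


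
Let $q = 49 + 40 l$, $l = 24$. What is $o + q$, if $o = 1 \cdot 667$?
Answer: $1676$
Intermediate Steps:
$o = 667$
$q = 1009$ ($q = 49 + 40 \cdot 24 = 49 + 960 = 1009$)
$o + q = 667 + 1009 = 1676$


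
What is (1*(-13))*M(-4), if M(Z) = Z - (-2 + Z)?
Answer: -26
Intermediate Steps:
M(Z) = 2 (M(Z) = Z + (2 - Z) = 2)
(1*(-13))*M(-4) = (1*(-13))*2 = -13*2 = -26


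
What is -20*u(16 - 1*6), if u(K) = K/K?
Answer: -20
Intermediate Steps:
u(K) = 1
-20*u(16 - 1*6) = -20*1 = -20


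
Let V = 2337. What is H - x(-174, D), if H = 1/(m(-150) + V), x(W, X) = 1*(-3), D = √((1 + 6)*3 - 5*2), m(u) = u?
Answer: 6562/2187 ≈ 3.0005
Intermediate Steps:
D = √11 (D = √(7*3 - 10) = √(21 - 10) = √11 ≈ 3.3166)
x(W, X) = -3
H = 1/2187 (H = 1/(-150 + 2337) = 1/2187 ≈ 0.00045725)
H - x(-174, D) = 1/2187 - 1*(-3) = 1/2187 + 3 = 6562/2187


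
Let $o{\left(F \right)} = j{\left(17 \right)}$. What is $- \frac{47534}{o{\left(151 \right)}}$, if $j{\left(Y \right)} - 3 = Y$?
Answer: $- \frac{23767}{10} \approx -2376.7$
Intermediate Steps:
$j{\left(Y \right)} = 3 + Y$
$o{\left(F \right)} = 20$ ($o{\left(F \right)} = 3 + 17 = 20$)
$- \frac{47534}{o{\left(151 \right)}} = - \frac{47534}{20} = \left(-47534\right) \frac{1}{20} = - \frac{23767}{10}$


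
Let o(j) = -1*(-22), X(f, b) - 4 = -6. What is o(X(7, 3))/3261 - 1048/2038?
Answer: -1686346/3322959 ≈ -0.50748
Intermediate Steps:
X(f, b) = -2 (X(f, b) = 4 - 6 = -2)
o(j) = 22
o(X(7, 3))/3261 - 1048/2038 = 22/3261 - 1048/2038 = 22*(1/3261) - 1048*1/2038 = 22/3261 - 524/1019 = -1686346/3322959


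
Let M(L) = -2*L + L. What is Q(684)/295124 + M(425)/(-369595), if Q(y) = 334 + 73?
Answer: 55170573/21815270956 ≈ 0.0025290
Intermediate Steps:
M(L) = -L
Q(y) = 407
Q(684)/295124 + M(425)/(-369595) = 407/295124 - 1*425/(-369595) = 407*(1/295124) - 425*(-1/369595) = 407/295124 + 85/73919 = 55170573/21815270956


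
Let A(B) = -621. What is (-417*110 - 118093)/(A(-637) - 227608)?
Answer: 163963/228229 ≈ 0.71841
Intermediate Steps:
(-417*110 - 118093)/(A(-637) - 227608) = (-417*110 - 118093)/(-621 - 227608) = (-45870 - 118093)/(-228229) = -163963*(-1/228229) = 163963/228229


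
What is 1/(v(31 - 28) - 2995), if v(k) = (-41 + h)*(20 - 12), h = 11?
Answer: -1/3235 ≈ -0.00030912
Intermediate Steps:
v(k) = -240 (v(k) = (-41 + 11)*(20 - 12) = -30*8 = -240)
1/(v(31 - 28) - 2995) = 1/(-240 - 2995) = 1/(-3235) = -1/3235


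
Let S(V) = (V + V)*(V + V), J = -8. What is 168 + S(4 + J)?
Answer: 232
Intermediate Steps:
S(V) = 4*V² (S(V) = (2*V)*(2*V) = 4*V²)
168 + S(4 + J) = 168 + 4*(4 - 8)² = 168 + 4*(-4)² = 168 + 4*16 = 168 + 64 = 232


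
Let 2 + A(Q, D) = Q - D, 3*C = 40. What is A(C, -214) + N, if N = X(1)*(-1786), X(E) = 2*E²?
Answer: -10040/3 ≈ -3346.7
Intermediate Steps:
N = -3572 (N = (2*1²)*(-1786) = (2*1)*(-1786) = 2*(-1786) = -3572)
C = 40/3 (C = (⅓)*40 = 40/3 ≈ 13.333)
A(Q, D) = -2 + Q - D (A(Q, D) = -2 + (Q - D) = -2 + Q - D)
A(C, -214) + N = (-2 + 40/3 - 1*(-214)) - 3572 = (-2 + 40/3 + 214) - 3572 = 676/3 - 3572 = -10040/3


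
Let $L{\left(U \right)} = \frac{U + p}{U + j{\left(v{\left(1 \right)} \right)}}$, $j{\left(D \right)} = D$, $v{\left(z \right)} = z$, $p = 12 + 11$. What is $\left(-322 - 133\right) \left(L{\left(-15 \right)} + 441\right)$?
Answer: $-200395$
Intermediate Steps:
$p = 23$
$L{\left(U \right)} = \frac{23 + U}{1 + U}$ ($L{\left(U \right)} = \frac{U + 23}{U + 1} = \frac{23 + U}{1 + U}$)
$\left(-322 - 133\right) \left(L{\left(-15 \right)} + 441\right) = \left(-322 - 133\right) \left(\frac{23 - 15}{1 - 15} + 441\right) = - 455 \left(\frac{1}{-14} \cdot 8 + 441\right) = - 455 \left(\left(- \frac{1}{14}\right) 8 + 441\right) = - 455 \left(- \frac{4}{7} + 441\right) = \left(-455\right) \frac{3083}{7} = -200395$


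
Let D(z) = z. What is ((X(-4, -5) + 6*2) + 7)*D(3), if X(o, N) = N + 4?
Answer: 54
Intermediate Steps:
X(o, N) = 4 + N
((X(-4, -5) + 6*2) + 7)*D(3) = (((4 - 5) + 6*2) + 7)*3 = ((-1 + 12) + 7)*3 = (11 + 7)*3 = 18*3 = 54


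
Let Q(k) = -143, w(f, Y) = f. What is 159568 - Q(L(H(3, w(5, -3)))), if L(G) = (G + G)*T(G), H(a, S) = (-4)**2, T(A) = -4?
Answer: 159711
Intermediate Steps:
H(a, S) = 16
L(G) = -8*G (L(G) = (G + G)*(-4) = (2*G)*(-4) = -8*G)
159568 - Q(L(H(3, w(5, -3)))) = 159568 - 1*(-143) = 159568 + 143 = 159711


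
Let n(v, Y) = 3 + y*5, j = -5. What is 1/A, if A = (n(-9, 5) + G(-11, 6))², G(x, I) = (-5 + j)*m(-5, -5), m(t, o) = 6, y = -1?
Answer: 1/3844 ≈ 0.00026015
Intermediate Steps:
n(v, Y) = -2 (n(v, Y) = 3 - 1*5 = 3 - 5 = -2)
G(x, I) = -60 (G(x, I) = (-5 - 5)*6 = -10*6 = -60)
A = 3844 (A = (-2 - 60)² = (-62)² = 3844)
1/A = 1/3844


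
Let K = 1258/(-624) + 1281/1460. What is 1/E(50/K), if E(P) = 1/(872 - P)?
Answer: 118763624/129667 ≈ 915.91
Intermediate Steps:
K = -129667/113880 (K = 1258*(-1/624) + 1281*(1/1460) = -629/312 + 1281/1460 = -129667/113880 ≈ -1.1386)
1/E(50/K) = 1/(-1/(-872 + 50/(-129667/113880))) = 1/(-1/(-872 + 50*(-113880/129667))) = 1/(-1/(-872 - 5694000/129667)) = 1/(-1/(-118763624/129667)) = 1/(-1*(-129667/118763624)) = 1/(129667/118763624) = 118763624/129667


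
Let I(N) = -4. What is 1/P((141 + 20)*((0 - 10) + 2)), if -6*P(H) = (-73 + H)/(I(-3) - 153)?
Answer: -942/1361 ≈ -0.69214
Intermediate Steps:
P(H) = -73/942 + H/942 (P(H) = -(-73 + H)/(6*(-4 - 153)) = -(-73 + H)/(6*(-157)) = -(-73 + H)*(-1)/(6*157) = -(73/157 - H/157)/6 = -73/942 + H/942)
1/P((141 + 20)*((0 - 10) + 2)) = 1/(-73/942 + ((141 + 20)*((0 - 10) + 2))/942) = 1/(-73/942 + (161*(-10 + 2))/942) = 1/(-73/942 + (161*(-8))/942) = 1/(-73/942 + (1/942)*(-1288)) = 1/(-73/942 - 644/471) = 1/(-1361/942) = -942/1361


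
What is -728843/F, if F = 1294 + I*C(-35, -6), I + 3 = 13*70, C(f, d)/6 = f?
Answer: 728843/189176 ≈ 3.8527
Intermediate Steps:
C(f, d) = 6*f
I = 907 (I = -3 + 13*70 = -3 + 910 = 907)
F = -189176 (F = 1294 + 907*(6*(-35)) = 1294 + 907*(-210) = 1294 - 190470 = -189176)
-728843/F = -728843/(-189176) = -728843*(-1/189176) = 728843/189176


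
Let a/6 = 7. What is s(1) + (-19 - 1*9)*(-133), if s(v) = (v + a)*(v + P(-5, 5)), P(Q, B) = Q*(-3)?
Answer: 4412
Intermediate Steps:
a = 42 (a = 6*7 = 42)
P(Q, B) = -3*Q
s(v) = (15 + v)*(42 + v) (s(v) = (v + 42)*(v - 3*(-5)) = (42 + v)*(v + 15) = (42 + v)*(15 + v) = (15 + v)*(42 + v))
s(1) + (-19 - 1*9)*(-133) = (630 + 1² + 57*1) + (-19 - 1*9)*(-133) = (630 + 1 + 57) + (-19 - 9)*(-133) = 688 - 28*(-133) = 688 + 3724 = 4412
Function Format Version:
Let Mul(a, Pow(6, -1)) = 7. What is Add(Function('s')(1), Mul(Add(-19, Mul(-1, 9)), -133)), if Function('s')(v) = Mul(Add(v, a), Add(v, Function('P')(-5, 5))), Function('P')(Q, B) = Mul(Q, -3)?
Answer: 4412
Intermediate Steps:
a = 42 (a = Mul(6, 7) = 42)
Function('P')(Q, B) = Mul(-3, Q)
Function('s')(v) = Mul(Add(15, v), Add(42, v)) (Function('s')(v) = Mul(Add(v, 42), Add(v, Mul(-3, -5))) = Mul(Add(42, v), Add(v, 15)) = Mul(Add(42, v), Add(15, v)) = Mul(Add(15, v), Add(42, v)))
Add(Function('s')(1), Mul(Add(-19, Mul(-1, 9)), -133)) = Add(Add(630, Pow(1, 2), Mul(57, 1)), Mul(Add(-19, Mul(-1, 9)), -133)) = Add(Add(630, 1, 57), Mul(Add(-19, -9), -133)) = Add(688, Mul(-28, -133)) = Add(688, 3724) = 4412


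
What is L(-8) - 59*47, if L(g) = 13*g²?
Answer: -1941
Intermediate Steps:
L(-8) - 59*47 = 13*(-8)² - 59*47 = 13*64 - 2773 = 832 - 2773 = -1941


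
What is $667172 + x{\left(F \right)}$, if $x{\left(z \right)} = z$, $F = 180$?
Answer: $667352$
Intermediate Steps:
$667172 + x{\left(F \right)} = 667172 + 180 = 667352$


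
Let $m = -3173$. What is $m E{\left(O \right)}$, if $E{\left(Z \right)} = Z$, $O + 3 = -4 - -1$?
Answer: $19038$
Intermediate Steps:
$O = -6$ ($O = -3 - 3 = -6$)
$m E{\left(O \right)} = \left(-3173\right) \left(-6\right) = 19038$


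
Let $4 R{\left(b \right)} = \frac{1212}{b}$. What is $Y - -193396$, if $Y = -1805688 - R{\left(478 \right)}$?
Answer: $- \frac{770675879}{478} \approx -1.6123 \cdot 10^{6}$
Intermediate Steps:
$R{\left(b \right)} = \frac{303}{b}$ ($R{\left(b \right)} = \frac{1212 \frac{1}{b}}{4} = \frac{303}{b}$)
$Y = - \frac{863119167}{478}$ ($Y = -1805688 - \frac{303}{478} = - \frac{863119167}{478} \approx -1.8057 \cdot 10^{6}$)
$Y - -193396 = - \frac{863119167}{478} - -193396 = - \frac{863119167}{478} + 193396 = - \frac{770675879}{478}$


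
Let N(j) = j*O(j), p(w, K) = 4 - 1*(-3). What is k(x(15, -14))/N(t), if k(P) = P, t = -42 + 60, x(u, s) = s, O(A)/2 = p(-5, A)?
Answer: -1/18 ≈ -0.055556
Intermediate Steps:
p(w, K) = 7 (p(w, K) = 4 + 3 = 7)
O(A) = 14 (O(A) = 2*7 = 14)
t = 18
N(j) = 14*j (N(j) = j*14 = 14*j)
k(x(15, -14))/N(t) = -14/(14*18) = -14/252 = -14*1/252 = -1/18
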